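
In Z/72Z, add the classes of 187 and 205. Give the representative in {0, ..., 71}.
Reduce the summands first: 187 ≡ 43, 205 ≡ 61 (mod 72), so 187 + 205 ≡ 43 + 61 (mod 72). 43 + 61 = 104; 104 = 1·72 + 32, so (187 + 205) mod 72 = 32.

Final answer: 32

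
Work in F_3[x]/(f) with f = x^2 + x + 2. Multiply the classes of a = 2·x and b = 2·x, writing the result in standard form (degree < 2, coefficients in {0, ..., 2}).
Multiply as integer polynomials: a · b = 4·x^2. Reducing coefficients mod 3: a · b ≡ x^2. Now divide by f(x) = x^2 + x + 2 in F_3[x], eliminating the leading term at each step:
  leading term x^2: subtract (1)·f(x) = x^2 + x + 2, leaving 2·x + 1 (coefficients mod 3)
The degree is now < 2, so this is the remainder. Hence a · b ≡ 2·x + 1 in F_3[x]/(f).

Final answer: a · b ≡ 2·x + 1 (mod f(x))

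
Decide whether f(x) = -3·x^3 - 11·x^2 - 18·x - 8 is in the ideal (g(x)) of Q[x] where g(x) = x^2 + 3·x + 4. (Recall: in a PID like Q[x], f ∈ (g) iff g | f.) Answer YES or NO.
YES

In Q[x] the ideal (g) consists of all multiples of g, so f ∈ (g) iff g | f, i.e. iff the remainder of f on division by g is 0. Divide f by g (g is monic, so eliminate the leading term of the running remainder at each step):
  leading term -3·x^3: subtract (-3·x)·g(x) = -3·x^3 - 9·x^2 - 12·x, leaving -2·x^2 - 6·x - 8
  leading term -2·x^2: subtract (-2)·g(x) = -2·x^2 - 6·x - 8, leaving 0
The remainder is 0, so f(x) = g(x) · h(x) with h(x) = -3·x - 2. Hence g | f, i.e. f ∈ (g).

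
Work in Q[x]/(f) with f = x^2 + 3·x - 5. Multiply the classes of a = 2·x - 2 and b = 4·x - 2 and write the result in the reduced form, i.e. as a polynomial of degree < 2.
First multiply in Q[x] without reducing: a · b = 8·x^2 - 12·x + 4. Now divide by f(x) = x^2 + 3·x - 5, eliminating the leading term at each step:
  leading term 8·x^2: subtract (8)·f(x) = 8·x^2 + 24·x - 40, leaving 44 - 36·x
The degree is now < 2, so this is the remainder. Hence a · b ≡ 44 - 36·x in Q[x]/(f).

Final answer: a · b ≡ 44 - 36·x (mod f(x))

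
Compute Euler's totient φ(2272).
φ(2272) = 1120

φ is multiplicative, with φ(p^e) = p^e − p^(e−1). Factorise 2272 = 2^5 · 71. Then
  φ(2272) = (2^5 − 2^4) · (71 − 1) = 16 · 70 = 1120.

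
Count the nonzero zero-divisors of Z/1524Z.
In Z/1524Z each nonzero element is either a unit (gcd with 1524 is 1) or a zero-divisor (gcd > 1). The number of units is φ(1524): factorise 1524 = 2^2 · 3 · 127, so φ(1524) = (2^2 − 2^1) · (3 − 1) · (127 − 1) = 2 · 2 · 126 = 504. The nonzero elements number 1524 − 1 = 1523. Hence the nonzero zero-divisors number 1523 − 504 = 1019.

Final answer: Z/1524Z has 1019 nonzero zero-divisors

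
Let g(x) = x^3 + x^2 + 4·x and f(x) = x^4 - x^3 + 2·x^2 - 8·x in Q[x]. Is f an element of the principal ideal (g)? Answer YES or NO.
In Q[x] the ideal (g) consists of all multiples of g, so f ∈ (g) iff g | f, i.e. iff the remainder of f on division by g is 0. Divide f by g (g is monic, so eliminate the leading term of the running remainder at each step):
  leading term x^4: subtract (x)·g(x) = x^4 + x^3 + 4·x^2, leaving -2·x^3 - 2·x^2 - 8·x
  leading term -2·x^3: subtract (-2)·g(x) = -2·x^3 - 2·x^2 - 8·x, leaving 0
The remainder is 0, so f(x) = g(x) · h(x) with h(x) = x - 2. Hence g | f, i.e. f ∈ (g).

Final answer: YES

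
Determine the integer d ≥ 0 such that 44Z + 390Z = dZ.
In the PID Z, (a, b) is generated by gcd(a, b). Compute gcd(390, 44) with the extended Euclidean algorithm, tracking rows (r, s, t) with s·390 + t·44 = r:
  row A: (390, 1, 0)   [1·390 + 0·44 = 390]
  row B: (44, 0, 1)   [0·390 + 1·44 = 44]
  390 = 8·44 + 38   → row C = row A − 8·row B = (38, 1, −8)   [check: 1·390 − 8·44 = 38]
  44 = 1·38 + 6   → row D = row B − 1·row C = (6, −1, 9)   [check: −1·390 + 9·44 = 6]
  38 = 6·6 + 2   → row E = row C − 6·row D = (2, 7, −62)   [check: 7·390 − 62·44 = 2]
  6 = 3·2 + 0   → remainder 0, stop. gcd = 2 (last nonzero row E).
So gcd(44, 390) = 2, with Bézout identity 7·390 − 62·44 = 2. Containment (⊇): the Bézout identity exhibits 2 as an element of (44, 390), giving (2) ⊆ (44, 390). Containment (⊆): since 2 | 44 and 2 | 390 (44 = 2·22, 390 = 2·195), every Z-linear combination of 44 and 390 is divisible by 2, so (44, 390) ⊆ (2). Therefore (44, 390) = (2), d = 2.

Final answer: (44, 390) = (2); d = 2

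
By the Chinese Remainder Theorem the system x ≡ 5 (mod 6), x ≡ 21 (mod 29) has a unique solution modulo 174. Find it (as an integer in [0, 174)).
x ≡ 137 (mod 174); the representative in [0, 174) is 137

The moduli 6, 29 are pairwise coprime, so by the CRT there is a unique solution mod 6·29 = 174.
Solve by successive substitution. Start with x ≡ 5 (mod 6).
  Combine with x ≡ 21 (mod 29): write x = 5 + 6·t and require 5 + 6·t ≡ 21 (mod 29), i.e. 6·t ≡ 21 − 5 ≡ 16 (mod 29). Since 6^(−1) ≡ 5 (mod 29), t ≡ 5·16 ≡ 22 (mod 29). So x ≡ 5 + 6·22 = 137 (mod 174).
Unique solution in [0, 174): x = 137.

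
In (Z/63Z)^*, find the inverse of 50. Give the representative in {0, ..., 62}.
50^(−1) ≡ 29 (mod 63)

Apply the extended Euclidean algorithm to (63, 50), tracking rows (r, s, t) with s·63 + t·50 = r. Each division r_prev = q·r_cur + r_new produces the new row as (previous row) − q·(current row):
  row A: (63, 1, 0)   [1·63 + 0·50 = 63]
  row B: (50, 0, 1)   [0·63 + 1·50 = 50]
  63 = 1·50 + 13   → row C = row A − 1·row B = (13, 1, −1)   [check: 1·63 − 1·50 = 13]
  50 = 3·13 + 11   → row D = row B − 3·row C = (11, −3, 4)   [check: −3·63 + 4·50 = 11]
  13 = 1·11 + 2   → row E = row C − 1·row D = (2, 4, −5)   [check: 4·63 − 5·50 = 2]
  11 = 5·2 + 1   → row F = row D − 5·row E = (1, −23, 29)   [check: −23·63 + 29·50 = 1]
  2 = 2·1 + 0   → remainder 0, stop. gcd = 1 (last nonzero row F).
The gcd is 1, so 50 is invertible mod 63. The last nonzero row gives −23·63 + 29·50 = 1, so t = 29. So 50^(−1) ≡ 29 (mod 63). Verify: 50 · 29 = 1450 ≡ 1 (mod 63). ✓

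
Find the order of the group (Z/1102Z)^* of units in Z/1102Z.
|(Z/1102Z)^*| = 504

(Z/1102Z)^* consists of the classes a with gcd(a, 1102) = 1, so its order is φ(1102). φ is multiplicative, with φ(p^e) = p^e − p^(e−1). Factorise 1102 = 2 · 19 · 29. Then
  φ(1102) = (2 − 1) · (19 − 1) · (29 − 1) = 1 · 18 · 28 = 504.
Thus |(Z/1102Z)^*| = 504.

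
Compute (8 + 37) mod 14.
3

Reduce the summands first: 37 ≡ 9 (mod 14), so 8 + 37 ≡ 8 + 9 (mod 14). 8 + 9 = 17; 17 = 1·14 + 3, so (8 + 37) mod 14 = 3.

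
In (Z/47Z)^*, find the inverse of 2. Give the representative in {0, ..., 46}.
Apply the extended Euclidean algorithm to (47, 2), tracking rows (r, s, t) with s·47 + t·2 = r. Each division r_prev = q·r_cur + r_new produces the new row as (previous row) − q·(current row):
  row A: (47, 1, 0)   [1·47 + 0·2 = 47]
  row B: (2, 0, 1)   [0·47 + 1·2 = 2]
  47 = 23·2 + 1   → row C = row A − 23·row B = (1, 1, −23)   [check: 1·47 − 23·2 = 1]
  2 = 2·1 + 0   → remainder 0, stop. gcd = 1 (last nonzero row C).
The gcd is 1, so 2 is invertible mod 47. The last nonzero row gives 1·47 − 23·2 = 1, so t = −23. So 2^(−1) ≡ −23 ≡ 24 (mod 47). Verify: 2 · 24 = 48 ≡ 1 (mod 47). ✓

Final answer: 2^(−1) ≡ 24 (mod 47)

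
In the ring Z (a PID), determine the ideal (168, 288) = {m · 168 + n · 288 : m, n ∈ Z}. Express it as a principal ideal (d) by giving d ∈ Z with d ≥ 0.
(168, 288) = (24); d = 24

In the PID Z, (a, b) is generated by gcd(a, b). Compute gcd(288, 168) with the extended Euclidean algorithm, tracking rows (r, s, t) with s·288 + t·168 = r:
  row A: (288, 1, 0)   [1·288 + 0·168 = 288]
  row B: (168, 0, 1)   [0·288 + 1·168 = 168]
  288 = 1·168 + 120   → row C = row A − 1·row B = (120, 1, −1)   [check: 1·288 − 1·168 = 120]
  168 = 1·120 + 48   → row D = row B − 1·row C = (48, −1, 2)   [check: −1·288 + 2·168 = 48]
  120 = 2·48 + 24   → row E = row C − 2·row D = (24, 3, −5)   [check: 3·288 − 5·168 = 24]
  48 = 2·24 + 0   → remainder 0, stop. gcd = 24 (last nonzero row E).
So gcd(168, 288) = 24, with Bézout identity 3·288 − 5·168 = 24. Containment (⊇): the Bézout identity exhibits 24 as an element of (168, 288), giving (24) ⊆ (168, 288). Containment (⊆): since 24 | 168 and 24 | 288 (168 = 24·7, 288 = 24·12), every Z-linear combination of 168 and 288 is divisible by 24, so (168, 288) ⊆ (24). Therefore (168, 288) = (24), d = 24.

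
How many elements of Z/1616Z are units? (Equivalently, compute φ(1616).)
An element a ∈ Z/1616Z is a unit iff gcd(a, 1616) = 1, so the number of units is φ(1616). φ is multiplicative, with φ(p^e) = p^e − p^(e−1). Factorise 1616 = 2^4 · 101. Then
  φ(1616) = (2^4 − 2^3) · (101 − 1) = 8 · 100 = 800.

Final answer: Z/1616Z has φ(1616) = 800 units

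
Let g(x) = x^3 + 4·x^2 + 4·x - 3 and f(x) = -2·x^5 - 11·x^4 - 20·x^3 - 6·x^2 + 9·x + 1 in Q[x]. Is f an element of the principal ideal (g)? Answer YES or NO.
NO

In Q[x] the ideal (g) consists of all multiples of g, so f ∈ (g) iff g | f, i.e. iff the remainder of f on division by g is 0. Divide f by g (g is monic, so eliminate the leading term of the running remainder at each step):
  leading term -2·x^5: subtract (-2·x^2)·g(x) = -2·x^5 - 8·x^4 - 8·x^3 + 6·x^2, leaving -3·x^4 - 12·x^3 - 12·x^2 + 9·x + 1
  leading term -3·x^4: subtract (-3·x)·g(x) = -3·x^4 - 12·x^3 - 12·x^2 + 9·x, leaving 1
The remainder r(x) = 1 ≠ 0 (and deg r < deg g), so g ∤ f, i.e. f ∉ (g).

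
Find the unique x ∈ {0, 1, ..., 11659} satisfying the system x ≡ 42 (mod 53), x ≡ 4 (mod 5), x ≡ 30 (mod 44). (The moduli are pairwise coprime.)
x ≡ 10854 (mod 11660); the representative in [0, 11660) is 10854

The moduli 53, 5, 44 are pairwise coprime, so by the CRT there is a unique solution mod 53·5·44 = 11660.
Solve by successive substitution. Start with x ≡ 42 (mod 53).
  Combine with x ≡ 4 (mod 5): write x = 42 + 53·t and require 42 + 53·t ≡ 4 (mod 5), i.e. 53·t ≡ 4 − 42 ≡ 2 (mod 5). Since 53^(−1) ≡ 2 (mod 5) (53 ≡ 3 (mod 5)), t ≡ 2·2 ≡ 4 (mod 5). So x ≡ 42 + 53·4 = 254 (mod 265).
  Combine with x ≡ 30 (mod 44): write x = 254 + 265·t and require 254 + 265·t ≡ 30 (mod 44), i.e. 265·t ≡ 30 − 254 ≡ 40 (mod 44). Since 265^(−1) ≡ 1 (mod 44) (265 ≡ 1 (mod 44)), t ≡ 1·40 ≡ 40 (mod 44). So x ≡ 254 + 265·40 = 10854 (mod 11660).
Unique solution in [0, 11660): x = 10854.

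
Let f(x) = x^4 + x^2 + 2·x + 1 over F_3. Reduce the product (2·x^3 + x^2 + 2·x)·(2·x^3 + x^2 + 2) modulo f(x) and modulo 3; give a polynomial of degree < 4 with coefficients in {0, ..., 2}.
a · b ≡ x^2 + x + 2 (mod f(x))

Multiply as integer polynomials: a · b = 4·x^6 + 4·x^5 + 5·x^4 + 6·x^3 + 2·x^2 + 4·x. Reducing coefficients mod 3: a · b ≡ x^6 + x^5 + 2·x^4 + 2·x^2 + x. Now divide by f(x) = x^4 + x^2 + 2·x + 1 in F_3[x], eliminating the leading term at each step:
  leading term x^6: subtract (x^2)·f(x) = x^6 + x^4 + 2·x^3 + x^2, leaving x^5 + x^4 + x^3 + x^2 + x (coefficients mod 3)
  leading term x^5: subtract (x)·f(x) = x^5 + x^3 + 2·x^2 + x, leaving x^4 + 2·x^2 (coefficients mod 3)
  leading term x^4: subtract (1)·f(x) = x^4 + x^2 + 2·x + 1, leaving x^2 + x + 2 (coefficients mod 3)
The degree is now < 4, so this is the remainder. Hence a · b ≡ x^2 + x + 2 in F_3[x]/(f).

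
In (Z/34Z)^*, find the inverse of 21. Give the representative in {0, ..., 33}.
Apply the extended Euclidean algorithm to (34, 21), tracking rows (r, s, t) with s·34 + t·21 = r. Each division r_prev = q·r_cur + r_new produces the new row as (previous row) − q·(current row):
  row A: (34, 1, 0)   [1·34 + 0·21 = 34]
  row B: (21, 0, 1)   [0·34 + 1·21 = 21]
  34 = 1·21 + 13   → row C = row A − 1·row B = (13, 1, −1)   [check: 1·34 − 1·21 = 13]
  21 = 1·13 + 8   → row D = row B − 1·row C = (8, −1, 2)   [check: −1·34 + 2·21 = 8]
  13 = 1·8 + 5   → row E = row C − 1·row D = (5, 2, −3)   [check: 2·34 − 3·21 = 5]
  8 = 1·5 + 3   → row F = row D − 1·row E = (3, −3, 5)   [check: −3·34 + 5·21 = 3]
  5 = 1·3 + 2   → row G = row E − 1·row F = (2, 5, −8)   [check: 5·34 − 8·21 = 2]
  3 = 1·2 + 1   → row H = row F − 1·row G = (1, −8, 13)   [check: −8·34 + 13·21 = 1]
  2 = 2·1 + 0   → remainder 0, stop. gcd = 1 (last nonzero row H).
The gcd is 1, so 21 is invertible mod 34. The last nonzero row gives −8·34 + 13·21 = 1, so t = 13. So 21^(−1) ≡ 13 (mod 34). Verify: 21 · 13 = 273 ≡ 1 (mod 34). ✓

Final answer: 21^(−1) ≡ 13 (mod 34)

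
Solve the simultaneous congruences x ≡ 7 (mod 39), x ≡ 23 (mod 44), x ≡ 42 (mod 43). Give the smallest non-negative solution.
x ≡ 23563 (mod 73788); the representative in [0, 73788) is 23563

The moduli 39, 44, 43 are pairwise coprime, so by the CRT there is a unique solution mod 39·44·43 = 73788.
Solve by successive substitution. Start with x ≡ 7 (mod 39).
  Combine with x ≡ 23 (mod 44): write x = 7 + 39·t and require 7 + 39·t ≡ 23 (mod 44), i.e. 39·t ≡ 23 − 7 ≡ 16 (mod 44). Since 39^(−1) ≡ 35 (mod 44), t ≡ 35·16 ≡ 32 (mod 44). So x ≡ 7 + 39·32 = 1255 (mod 1716).
  Combine with x ≡ 42 (mod 43): write x = 1255 + 1716·t and require 1255 + 1716·t ≡ 42 (mod 43), i.e. 1716·t ≡ 42 − 1255 ≡ 34 (mod 43). Since 1716^(−1) ≡ 32 (mod 43) (1716 ≡ 39 (mod 43)), t ≡ 32·34 ≡ 13 (mod 43). So x ≡ 1255 + 1716·13 = 23563 (mod 73788).
Unique solution in [0, 73788): x = 23563.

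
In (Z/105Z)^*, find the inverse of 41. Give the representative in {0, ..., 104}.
41^(−1) ≡ 41 (mod 105)

Apply the extended Euclidean algorithm to (105, 41), tracking rows (r, s, t) with s·105 + t·41 = r. Each division r_prev = q·r_cur + r_new produces the new row as (previous row) − q·(current row):
  row A: (105, 1, 0)   [1·105 + 0·41 = 105]
  row B: (41, 0, 1)   [0·105 + 1·41 = 41]
  105 = 2·41 + 23   → row C = row A − 2·row B = (23, 1, −2)   [check: 1·105 − 2·41 = 23]
  41 = 1·23 + 18   → row D = row B − 1·row C = (18, −1, 3)   [check: −1·105 + 3·41 = 18]
  23 = 1·18 + 5   → row E = row C − 1·row D = (5, 2, −5)   [check: 2·105 − 5·41 = 5]
  18 = 3·5 + 3   → row F = row D − 3·row E = (3, −7, 18)   [check: −7·105 + 18·41 = 3]
  5 = 1·3 + 2   → row G = row E − 1·row F = (2, 9, −23)   [check: 9·105 − 23·41 = 2]
  3 = 1·2 + 1   → row H = row F − 1·row G = (1, −16, 41)   [check: −16·105 + 41·41 = 1]
  2 = 2·1 + 0   → remainder 0, stop. gcd = 1 (last nonzero row H).
The gcd is 1, so 41 is invertible mod 105. The last nonzero row gives −16·105 + 41·41 = 1, so t = 41. So 41^(−1) ≡ 41 (mod 105). Verify: 41 · 41 = 1681 ≡ 1 (mod 105). ✓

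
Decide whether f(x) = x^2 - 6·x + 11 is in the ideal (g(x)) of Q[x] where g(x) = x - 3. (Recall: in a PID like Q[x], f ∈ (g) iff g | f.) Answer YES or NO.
NO

In Q[x] the ideal (g) consists of all multiples of g, so f ∈ (g) iff g | f, i.e. iff the remainder of f on division by g is 0. Divide f by g (g is monic, so eliminate the leading term of the running remainder at each step):
  leading term x^2: subtract (x)·g(x) = x^2 - 3·x, leaving 11 - 3·x
  leading term -3·x: subtract (-3)·g(x) = 9 - 3·x, leaving 2
The remainder r(x) = 2 ≠ 0 (and deg r < deg g), so g ∤ f, i.e. f ∉ (g).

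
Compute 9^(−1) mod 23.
9^(−1) ≡ 18 (mod 23)

Apply the extended Euclidean algorithm to (23, 9), tracking rows (r, s, t) with s·23 + t·9 = r. Each division r_prev = q·r_cur + r_new produces the new row as (previous row) − q·(current row):
  row A: (23, 1, 0)   [1·23 + 0·9 = 23]
  row B: (9, 0, 1)   [0·23 + 1·9 = 9]
  23 = 2·9 + 5   → row C = row A − 2·row B = (5, 1, −2)   [check: 1·23 − 2·9 = 5]
  9 = 1·5 + 4   → row D = row B − 1·row C = (4, −1, 3)   [check: −1·23 + 3·9 = 4]
  5 = 1·4 + 1   → row E = row C − 1·row D = (1, 2, −5)   [check: 2·23 − 5·9 = 1]
  4 = 4·1 + 0   → remainder 0, stop. gcd = 1 (last nonzero row E).
The gcd is 1, so 9 is invertible mod 23. The last nonzero row gives 2·23 − 5·9 = 1, so t = −5. So 9^(−1) ≡ −5 ≡ 18 (mod 23). Verify: 9 · 18 = 162 ≡ 1 (mod 23). ✓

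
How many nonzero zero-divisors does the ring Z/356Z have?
In Z/356Z each nonzero element is either a unit (gcd with 356 is 1) or a zero-divisor (gcd > 1). The number of units is φ(356): factorise 356 = 2^2 · 89, so φ(356) = (2^2 − 2^1) · (89 − 1) = 2 · 88 = 176. The nonzero elements number 356 − 1 = 355. Hence the nonzero zero-divisors number 355 − 176 = 179.

Final answer: Z/356Z has 179 nonzero zero-divisors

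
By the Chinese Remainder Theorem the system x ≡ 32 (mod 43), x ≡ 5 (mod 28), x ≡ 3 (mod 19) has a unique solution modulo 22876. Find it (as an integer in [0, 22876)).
The moduli 43, 28, 19 are pairwise coprime, so by the CRT there is a unique solution mod 43·28·19 = 22876.
Solve by successive substitution. Start with x ≡ 32 (mod 43).
  Combine with x ≡ 5 (mod 28): write x = 32 + 43·t and require 32 + 43·t ≡ 5 (mod 28), i.e. 43·t ≡ 5 − 32 ≡ 1 (mod 28). Since 43^(−1) ≡ 15 (mod 28) (43 ≡ 15 (mod 28)), t ≡ 15·1 ≡ 15 (mod 28). So x ≡ 32 + 43·15 = 677 (mod 1204).
  Combine with x ≡ 3 (mod 19): write x = 677 + 1204·t and require 677 + 1204·t ≡ 3 (mod 19), i.e. 1204·t ≡ 3 − 677 ≡ 10 (mod 19). Since 1204^(−1) ≡ 11 (mod 19) (1204 ≡ 7 (mod 19)), t ≡ 11·10 ≡ 15 (mod 19). So x ≡ 677 + 1204·15 = 18737 (mod 22876).
Unique solution in [0, 22876): x = 18737.

Final answer: x ≡ 18737 (mod 22876); the representative in [0, 22876) is 18737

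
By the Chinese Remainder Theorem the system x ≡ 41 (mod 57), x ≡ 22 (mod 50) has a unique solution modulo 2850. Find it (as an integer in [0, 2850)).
The moduli 57, 50 are pairwise coprime, so by the CRT there is a unique solution mod 57·50 = 2850.
Solve by successive substitution. Start with x ≡ 41 (mod 57).
  Combine with x ≡ 22 (mod 50): write x = 41 + 57·t and require 41 + 57·t ≡ 22 (mod 50), i.e. 57·t ≡ 22 − 41 ≡ 31 (mod 50). Since 57^(−1) ≡ 43 (mod 50) (57 ≡ 7 (mod 50)), t ≡ 43·31 ≡ 33 (mod 50). So x ≡ 41 + 57·33 = 1922 (mod 2850).
Unique solution in [0, 2850): x = 1922.

Final answer: x ≡ 1922 (mod 2850); the representative in [0, 2850) is 1922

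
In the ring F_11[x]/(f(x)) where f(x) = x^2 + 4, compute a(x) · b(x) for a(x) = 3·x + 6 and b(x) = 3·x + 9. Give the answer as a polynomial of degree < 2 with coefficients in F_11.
a · b ≡ x + 7 (mod f(x))

Multiply as integer polynomials: a · b = 9·x^2 + 45·x + 54. Reducing coefficients mod 11: a · b ≡ 9·x^2 + x + 10. Now divide by f(x) = x^2 + 4 in F_11[x], eliminating the leading term at each step:
  leading term 9·x^2: subtract (9)·f(x) = 9·x^2 + 3, leaving x + 7 (coefficients mod 11)
The degree is now < 2, so this is the remainder. Hence a · b ≡ x + 7 in F_11[x]/(f).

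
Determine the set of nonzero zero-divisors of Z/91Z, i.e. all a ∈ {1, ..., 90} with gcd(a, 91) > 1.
An element a ∈ Z/91Z (with a ≠ 0) is a zero-divisor iff gcd(a, 91) > 1 (because a is a unit precisely when gcd(a, n) = 1, and in Z/nZ every nonzero, non-unit element is a zero-divisor). Scan a = 1, ..., 90 and keep those with gcd(a, 91) > 1:
  gcd(7, 91) = 7, gcd(13, 91) = 13, gcd(14, 91) = 7, gcd(21, 91) = 7, gcd(26, 91) = 13, gcd(28, 91) = 7, gcd(35, 91) = 7, gcd(39, 91) = 13, gcd(42, 91) = 7, gcd(49, 91) = 7, gcd(52, 91) = 13, gcd(56, 91) = 7, gcd(63, 91) = 7, gcd(65, 91) = 13, gcd(70, 91) = 7, gcd(77, 91) = 7, gcd(78, 91) = 13, gcd(84, 91) = 7.
All other a ∈ {1, ..., 90} have gcd(a, 91) = 1 and are units. So the nonzero zero-divisors are exactly the 18 values of a appearing in this scan.

Final answer: nonzero zero-divisors of Z/91Z = {7, 13, 14, 21, 26, 28, 35, 39, 42, 49, 52, 56, 63, 65, 70, 77, 78, 84}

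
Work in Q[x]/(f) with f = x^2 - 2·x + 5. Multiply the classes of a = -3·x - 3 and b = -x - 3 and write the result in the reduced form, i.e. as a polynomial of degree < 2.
First multiply in Q[x] without reducing: a · b = 3·x^2 + 12·x + 9. Now divide by f(x) = x^2 - 2·x + 5, eliminating the leading term at each step:
  leading term 3·x^2: subtract (3)·f(x) = 3·x^2 - 6·x + 15, leaving 18·x - 6
The degree is now < 2, so this is the remainder. Hence a · b ≡ 18·x - 6 in Q[x]/(f).

Final answer: a · b ≡ 18·x - 6 (mod f(x))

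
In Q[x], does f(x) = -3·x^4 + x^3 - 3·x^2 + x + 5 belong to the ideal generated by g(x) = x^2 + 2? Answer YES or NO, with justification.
In Q[x] the ideal (g) consists of all multiples of g, so f ∈ (g) iff g | f, i.e. iff the remainder of f on division by g is 0. Divide f by g (g is monic, so eliminate the leading term of the running remainder at each step):
  leading term -3·x^4: subtract (-3·x^2)·g(x) = -3·x^4 - 6·x^2, leaving x^3 + 3·x^2 + x + 5
  leading term x^3: subtract (x)·g(x) = x^3 + 2·x, leaving 3·x^2 - x + 5
  leading term 3·x^2: subtract (3)·g(x) = 3·x^2 + 6, leaving -x - 1
The remainder r(x) = -x - 1 ≠ 0 (and deg r < deg g), so g ∤ f, i.e. f ∉ (g).

Final answer: NO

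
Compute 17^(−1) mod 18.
Apply the extended Euclidean algorithm to (18, 17), tracking rows (r, s, t) with s·18 + t·17 = r. Each division r_prev = q·r_cur + r_new produces the new row as (previous row) − q·(current row):
  row A: (18, 1, 0)   [1·18 + 0·17 = 18]
  row B: (17, 0, 1)   [0·18 + 1·17 = 17]
  18 = 1·17 + 1   → row C = row A − 1·row B = (1, 1, −1)   [check: 1·18 − 1·17 = 1]
  17 = 17·1 + 0   → remainder 0, stop. gcd = 1 (last nonzero row C).
The gcd is 1, so 17 is invertible mod 18. The last nonzero row gives 1·18 − 1·17 = 1, so t = −1. So 17^(−1) ≡ −1 ≡ 17 (mod 18). Verify: 17 · 17 = 289 ≡ 1 (mod 18). ✓

Final answer: 17^(−1) ≡ 17 (mod 18)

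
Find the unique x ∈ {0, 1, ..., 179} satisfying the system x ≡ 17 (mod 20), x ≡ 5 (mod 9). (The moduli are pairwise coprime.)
The moduli 20, 9 are pairwise coprime, so by the CRT there is a unique solution mod 20·9 = 180.
Solve by successive substitution. Start with x ≡ 17 (mod 20).
  Combine with x ≡ 5 (mod 9): write x = 17 + 20·t and require 17 + 20·t ≡ 5 (mod 9), i.e. 20·t ≡ 5 − 17 ≡ 6 (mod 9). Since 20^(−1) ≡ 5 (mod 9) (20 ≡ 2 (mod 9)), t ≡ 5·6 ≡ 3 (mod 9). So x ≡ 17 + 20·3 = 77 (mod 180).
Unique solution in [0, 180): x = 77.

Final answer: x ≡ 77 (mod 180); the representative in [0, 180) is 77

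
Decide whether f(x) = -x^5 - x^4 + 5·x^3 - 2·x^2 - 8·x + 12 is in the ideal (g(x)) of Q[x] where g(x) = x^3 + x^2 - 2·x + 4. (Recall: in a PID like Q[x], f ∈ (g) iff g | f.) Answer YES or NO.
NO

In Q[x] the ideal (g) consists of all multiples of g, so f ∈ (g) iff g | f, i.e. iff the remainder of f on division by g is 0. Divide f by g (g is monic, so eliminate the leading term of the running remainder at each step):
  leading term -x^5: subtract (-x^2)·g(x) = -x^5 - x^4 + 2·x^3 - 4·x^2, leaving 3·x^3 + 2·x^2 - 8·x + 12
  leading term 3·x^3: subtract (3)·g(x) = 3·x^3 + 3·x^2 - 6·x + 12, leaving -x^2 - 2·x
The remainder r(x) = -x^2 - 2·x ≠ 0 (and deg r < deg g), so g ∤ f, i.e. f ∉ (g).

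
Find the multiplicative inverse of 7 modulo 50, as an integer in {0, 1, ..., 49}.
7^(−1) ≡ 43 (mod 50)

Apply the extended Euclidean algorithm to (50, 7), tracking rows (r, s, t) with s·50 + t·7 = r. Each division r_prev = q·r_cur + r_new produces the new row as (previous row) − q·(current row):
  row A: (50, 1, 0)   [1·50 + 0·7 = 50]
  row B: (7, 0, 1)   [0·50 + 1·7 = 7]
  50 = 7·7 + 1   → row C = row A − 7·row B = (1, 1, −7)   [check: 1·50 − 7·7 = 1]
  7 = 7·1 + 0   → remainder 0, stop. gcd = 1 (last nonzero row C).
The gcd is 1, so 7 is invertible mod 50. The last nonzero row gives 1·50 − 7·7 = 1, so t = −7. So 7^(−1) ≡ −7 ≡ 43 (mod 50). Verify: 7 · 43 = 301 ≡ 1 (mod 50). ✓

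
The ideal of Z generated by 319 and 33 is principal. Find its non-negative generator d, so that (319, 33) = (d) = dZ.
(319, 33) = (11); d = 11

In the PID Z, (a, b) is generated by gcd(a, b). Compute gcd(319, 33) with the extended Euclidean algorithm, tracking rows (r, s, t) with s·319 + t·33 = r:
  row A: (319, 1, 0)   [1·319 + 0·33 = 319]
  row B: (33, 0, 1)   [0·319 + 1·33 = 33]
  319 = 9·33 + 22   → row C = row A − 9·row B = (22, 1, −9)   [check: 1·319 − 9·33 = 22]
  33 = 1·22 + 11   → row D = row B − 1·row C = (11, −1, 10)   [check: −1·319 + 10·33 = 11]
  22 = 2·11 + 0   → remainder 0, stop. gcd = 11 (last nonzero row D).
So gcd(319, 33) = 11, with Bézout identity −1·319 + 10·33 = 11. Containment (⊇): the Bézout identity exhibits 11 as an element of (319, 33), giving (11) ⊆ (319, 33). Containment (⊆): since 11 | 319 and 11 | 33 (319 = 11·29, 33 = 11·3), every Z-linear combination of 319 and 33 is divisible by 11, so (319, 33) ⊆ (11). Therefore (319, 33) = (11), d = 11.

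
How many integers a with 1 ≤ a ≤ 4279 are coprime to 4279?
The number of a ∈ {1, ..., 4279} with gcd(a, 4279) = 1 is by definition Euler's totient φ(4279). φ is multiplicative, with φ(p^e) = p^e − p^(e−1). Factorise 4279 = 11 · 389. Then
  φ(4279) = (11 − 1) · (389 − 1) = 10 · 388 = 3880.
So there are 3880 such integers.

Final answer: 3880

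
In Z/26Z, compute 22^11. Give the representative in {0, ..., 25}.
16

Use repeated squaring. Binary(11) = 1011. Walk through the bits of the exponent 11 left-to-right: at each bit after the leading one, square the running value, then multiply by 22 if the bit is 1 (always reducing mod 26):
  bit 1 = 1 (leading): start with 22.
  bit 2 = 0: square 22^2 = 484 ≡ 16 (mod 26).
  bit 3 = 1: square 16^2 = 256 ≡ 22; bit is 1, so multiply 22·22 = 484 ≡ 16 (mod 26).
  bit 4 = 1: square 16^2 = 256 ≡ 22; bit is 1, so multiply 22·22 = 484 ≡ 16 (mod 26).
Final value: 22^11 ≡ 16 (mod 26).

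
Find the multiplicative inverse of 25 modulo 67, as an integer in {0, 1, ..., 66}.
25^(−1) ≡ 59 (mod 67)

Apply the extended Euclidean algorithm to (67, 25), tracking rows (r, s, t) with s·67 + t·25 = r. Each division r_prev = q·r_cur + r_new produces the new row as (previous row) − q·(current row):
  row A: (67, 1, 0)   [1·67 + 0·25 = 67]
  row B: (25, 0, 1)   [0·67 + 1·25 = 25]
  67 = 2·25 + 17   → row C = row A − 2·row B = (17, 1, −2)   [check: 1·67 − 2·25 = 17]
  25 = 1·17 + 8   → row D = row B − 1·row C = (8, −1, 3)   [check: −1·67 + 3·25 = 8]
  17 = 2·8 + 1   → row E = row C − 2·row D = (1, 3, −8)   [check: 3·67 − 8·25 = 1]
  8 = 8·1 + 0   → remainder 0, stop. gcd = 1 (last nonzero row E).
The gcd is 1, so 25 is invertible mod 67. The last nonzero row gives 3·67 − 8·25 = 1, so t = −8. So 25^(−1) ≡ −8 ≡ 59 (mod 67). Verify: 25 · 59 = 1475 ≡ 1 (mod 67). ✓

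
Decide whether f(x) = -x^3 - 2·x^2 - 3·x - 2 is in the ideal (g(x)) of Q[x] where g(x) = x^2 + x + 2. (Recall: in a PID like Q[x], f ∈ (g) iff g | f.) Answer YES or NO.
YES

In Q[x] the ideal (g) consists of all multiples of g, so f ∈ (g) iff g | f, i.e. iff the remainder of f on division by g is 0. Divide f by g (g is monic, so eliminate the leading term of the running remainder at each step):
  leading term -x^3: subtract (-x)·g(x) = -x^3 - x^2 - 2·x, leaving -x^2 - x - 2
  leading term -x^2: subtract (-1)·g(x) = -x^2 - x - 2, leaving 0
The remainder is 0, so f(x) = g(x) · h(x) with h(x) = -x - 1. Hence g | f, i.e. f ∈ (g).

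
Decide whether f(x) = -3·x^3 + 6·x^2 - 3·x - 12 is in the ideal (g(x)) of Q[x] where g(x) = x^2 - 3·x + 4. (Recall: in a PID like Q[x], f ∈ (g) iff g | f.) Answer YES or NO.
YES

In Q[x] the ideal (g) consists of all multiples of g, so f ∈ (g) iff g | f, i.e. iff the remainder of f on division by g is 0. Divide f by g (g is monic, so eliminate the leading term of the running remainder at each step):
  leading term -3·x^3: subtract (-3·x)·g(x) = -3·x^3 + 9·x^2 - 12·x, leaving -3·x^2 + 9·x - 12
  leading term -3·x^2: subtract (-3)·g(x) = -3·x^2 + 9·x - 12, leaving 0
The remainder is 0, so f(x) = g(x) · h(x) with h(x) = -3·x - 3. Hence g | f, i.e. f ∈ (g).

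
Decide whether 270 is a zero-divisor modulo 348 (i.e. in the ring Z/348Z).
gcd(270, 348) = 6 > 1, so 270 is not a unit in Z/348Z. In Z/nZ every nonzero non-unit is a zero-divisor: explicitly, take b = 348/gcd = 58 ≠ 0 (mod 348); then 270·58 = 15660 = 45·348, i.e. 270·58 ≡ 0 (mod 348). So 270 is a zero-divisor.

Final answer: YES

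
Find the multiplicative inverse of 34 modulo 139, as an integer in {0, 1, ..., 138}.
34^(−1) ≡ 45 (mod 139)

Apply the extended Euclidean algorithm to (139, 34), tracking rows (r, s, t) with s·139 + t·34 = r. Each division r_prev = q·r_cur + r_new produces the new row as (previous row) − q·(current row):
  row A: (139, 1, 0)   [1·139 + 0·34 = 139]
  row B: (34, 0, 1)   [0·139 + 1·34 = 34]
  139 = 4·34 + 3   → row C = row A − 4·row B = (3, 1, −4)   [check: 1·139 − 4·34 = 3]
  34 = 11·3 + 1   → row D = row B − 11·row C = (1, −11, 45)   [check: −11·139 + 45·34 = 1]
  3 = 3·1 + 0   → remainder 0, stop. gcd = 1 (last nonzero row D).
The gcd is 1, so 34 is invertible mod 139. The last nonzero row gives −11·139 + 45·34 = 1, so t = 45. So 34^(−1) ≡ 45 (mod 139). Verify: 34 · 45 = 1530 ≡ 1 (mod 139). ✓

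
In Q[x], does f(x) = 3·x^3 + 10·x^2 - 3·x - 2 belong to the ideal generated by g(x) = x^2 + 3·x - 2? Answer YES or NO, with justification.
YES

In Q[x] the ideal (g) consists of all multiples of g, so f ∈ (g) iff g | f, i.e. iff the remainder of f on division by g is 0. Divide f by g (g is monic, so eliminate the leading term of the running remainder at each step):
  leading term 3·x^3: subtract (3·x)·g(x) = 3·x^3 + 9·x^2 - 6·x, leaving x^2 + 3·x - 2
  leading term x^2: subtract (1)·g(x) = x^2 + 3·x - 2, leaving 0
The remainder is 0, so f(x) = g(x) · h(x) with h(x) = 3·x + 1. Hence g | f, i.e. f ∈ (g).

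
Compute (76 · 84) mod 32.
Reduce the factors first: 76 ≡ 12, 84 ≡ 20 (mod 32), so 76 · 84 ≡ 12 · 20 (mod 32). 12 · 20 = 240. Dividing by 32: 240 = 7·32 + 16. So (76 · 84) mod 32 = 16.

Final answer: 16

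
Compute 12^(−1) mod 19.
Apply the extended Euclidean algorithm to (19, 12), tracking rows (r, s, t) with s·19 + t·12 = r. Each division r_prev = q·r_cur + r_new produces the new row as (previous row) − q·(current row):
  row A: (19, 1, 0)   [1·19 + 0·12 = 19]
  row B: (12, 0, 1)   [0·19 + 1·12 = 12]
  19 = 1·12 + 7   → row C = row A − 1·row B = (7, 1, −1)   [check: 1·19 − 1·12 = 7]
  12 = 1·7 + 5   → row D = row B − 1·row C = (5, −1, 2)   [check: −1·19 + 2·12 = 5]
  7 = 1·5 + 2   → row E = row C − 1·row D = (2, 2, −3)   [check: 2·19 − 3·12 = 2]
  5 = 2·2 + 1   → row F = row D − 2·row E = (1, −5, 8)   [check: −5·19 + 8·12 = 1]
  2 = 2·1 + 0   → remainder 0, stop. gcd = 1 (last nonzero row F).
The gcd is 1, so 12 is invertible mod 19. The last nonzero row gives −5·19 + 8·12 = 1, so t = 8. So 12^(−1) ≡ 8 (mod 19). Verify: 12 · 8 = 96 ≡ 1 (mod 19). ✓

Final answer: 12^(−1) ≡ 8 (mod 19)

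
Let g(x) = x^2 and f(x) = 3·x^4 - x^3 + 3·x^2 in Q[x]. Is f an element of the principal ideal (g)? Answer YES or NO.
YES

In Q[x] the ideal (g) consists of all multiples of g, so f ∈ (g) iff g | f, i.e. iff the remainder of f on division by g is 0. Divide f by g (g is monic, so eliminate the leading term of the running remainder at each step):
  leading term 3·x^4: subtract (3·x^2)·g(x) = 3·x^4, leaving -x^3 + 3·x^2
  leading term -x^3: subtract (-x)·g(x) = -x^3, leaving 3·x^2
  leading term 3·x^2: subtract (3)·g(x) = 3·x^2, leaving 0
The remainder is 0, so f(x) = g(x) · h(x) with h(x) = 3·x^2 - x + 3. Hence g | f, i.e. f ∈ (g).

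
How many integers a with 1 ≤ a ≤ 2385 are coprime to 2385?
The number of a ∈ {1, ..., 2385} with gcd(a, 2385) = 1 is by definition Euler's totient φ(2385). φ is multiplicative, with φ(p^e) = p^e − p^(e−1). Factorise 2385 = 3^2 · 5 · 53. Then
  φ(2385) = (3^2 − 3^1) · (5 − 1) · (53 − 1) = 6 · 4 · 52 = 1248.
So there are 1248 such integers.

Final answer: 1248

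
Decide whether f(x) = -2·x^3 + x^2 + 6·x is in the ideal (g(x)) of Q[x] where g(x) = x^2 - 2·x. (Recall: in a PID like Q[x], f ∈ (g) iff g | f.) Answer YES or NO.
In Q[x] the ideal (g) consists of all multiples of g, so f ∈ (g) iff g | f, i.e. iff the remainder of f on division by g is 0. Divide f by g (g is monic, so eliminate the leading term of the running remainder at each step):
  leading term -2·x^3: subtract (-2·x)·g(x) = -2·x^3 + 4·x^2, leaving -3·x^2 + 6·x
  leading term -3·x^2: subtract (-3)·g(x) = -3·x^2 + 6·x, leaving 0
The remainder is 0, so f(x) = g(x) · h(x) with h(x) = -2·x - 3. Hence g | f, i.e. f ∈ (g).

Final answer: YES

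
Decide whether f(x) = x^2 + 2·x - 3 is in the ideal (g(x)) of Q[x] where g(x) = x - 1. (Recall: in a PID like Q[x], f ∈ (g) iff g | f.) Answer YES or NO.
YES

In Q[x] the ideal (g) consists of all multiples of g, so f ∈ (g) iff g | f, i.e. iff the remainder of f on division by g is 0. Divide f by g (g is monic, so eliminate the leading term of the running remainder at each step):
  leading term x^2: subtract (x)·g(x) = x^2 - x, leaving 3·x - 3
  leading term 3·x: subtract (3)·g(x) = 3·x - 3, leaving 0
The remainder is 0, so f(x) = g(x) · h(x) with h(x) = x + 3. Hence g | f, i.e. f ∈ (g).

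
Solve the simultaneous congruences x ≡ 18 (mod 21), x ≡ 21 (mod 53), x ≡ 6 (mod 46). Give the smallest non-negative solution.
x ≡ 3042 (mod 51198); the representative in [0, 51198) is 3042

The moduli 21, 53, 46 are pairwise coprime, so by the CRT there is a unique solution mod 21·53·46 = 51198.
Solve by successive substitution. Start with x ≡ 18 (mod 21).
  Combine with x ≡ 21 (mod 53): write x = 18 + 21·t and require 18 + 21·t ≡ 21 (mod 53), i.e. 21·t ≡ 21 − 18 ≡ 3 (mod 53). Since 21^(−1) ≡ 48 (mod 53), t ≡ 48·3 ≡ 38 (mod 53). So x ≡ 18 + 21·38 = 816 (mod 1113).
  Combine with x ≡ 6 (mod 46): write x = 816 + 1113·t and require 816 + 1113·t ≡ 6 (mod 46), i.e. 1113·t ≡ 6 − 816 ≡ 18 (mod 46). Since 1113^(−1) ≡ 41 (mod 46) (1113 ≡ 9 (mod 46)), t ≡ 41·18 ≡ 2 (mod 46). So x ≡ 816 + 1113·2 = 3042 (mod 51198).
Unique solution in [0, 51198): x = 3042.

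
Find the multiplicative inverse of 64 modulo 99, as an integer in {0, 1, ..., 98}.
64^(−1) ≡ 82 (mod 99)

Apply the extended Euclidean algorithm to (99, 64), tracking rows (r, s, t) with s·99 + t·64 = r. Each division r_prev = q·r_cur + r_new produces the new row as (previous row) − q·(current row):
  row A: (99, 1, 0)   [1·99 + 0·64 = 99]
  row B: (64, 0, 1)   [0·99 + 1·64 = 64]
  99 = 1·64 + 35   → row C = row A − 1·row B = (35, 1, −1)   [check: 1·99 − 1·64 = 35]
  64 = 1·35 + 29   → row D = row B − 1·row C = (29, −1, 2)   [check: −1·99 + 2·64 = 29]
  35 = 1·29 + 6   → row E = row C − 1·row D = (6, 2, −3)   [check: 2·99 − 3·64 = 6]
  29 = 4·6 + 5   → row F = row D − 4·row E = (5, −9, 14)   [check: −9·99 + 14·64 = 5]
  6 = 1·5 + 1   → row G = row E − 1·row F = (1, 11, −17)   [check: 11·99 − 17·64 = 1]
  5 = 5·1 + 0   → remainder 0, stop. gcd = 1 (last nonzero row G).
The gcd is 1, so 64 is invertible mod 99. The last nonzero row gives 11·99 − 17·64 = 1, so t = −17. So 64^(−1) ≡ −17 ≡ 82 (mod 99). Verify: 64 · 82 = 5248 ≡ 1 (mod 99). ✓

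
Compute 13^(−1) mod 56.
Apply the extended Euclidean algorithm to (56, 13), tracking rows (r, s, t) with s·56 + t·13 = r. Each division r_prev = q·r_cur + r_new produces the new row as (previous row) − q·(current row):
  row A: (56, 1, 0)   [1·56 + 0·13 = 56]
  row B: (13, 0, 1)   [0·56 + 1·13 = 13]
  56 = 4·13 + 4   → row C = row A − 4·row B = (4, 1, −4)   [check: 1·56 − 4·13 = 4]
  13 = 3·4 + 1   → row D = row B − 3·row C = (1, −3, 13)   [check: −3·56 + 13·13 = 1]
  4 = 4·1 + 0   → remainder 0, stop. gcd = 1 (last nonzero row D).
The gcd is 1, so 13 is invertible mod 56. The last nonzero row gives −3·56 + 13·13 = 1, so t = 13. So 13^(−1) ≡ 13 (mod 56). Verify: 13 · 13 = 169 ≡ 1 (mod 56). ✓

Final answer: 13^(−1) ≡ 13 (mod 56)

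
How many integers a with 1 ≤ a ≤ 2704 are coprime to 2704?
1248

The number of a ∈ {1, ..., 2704} with gcd(a, 2704) = 1 is by definition Euler's totient φ(2704). φ is multiplicative, with φ(p^e) = p^e − p^(e−1). Factorise 2704 = 2^4 · 13^2. Then
  φ(2704) = (2^4 − 2^3) · (13^2 − 13^1) = 8 · 156 = 1248.
So there are 1248 such integers.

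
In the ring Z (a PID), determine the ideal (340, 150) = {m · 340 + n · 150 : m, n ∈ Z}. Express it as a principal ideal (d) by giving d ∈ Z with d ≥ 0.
In the PID Z, (a, b) is generated by gcd(a, b). Compute gcd(340, 150) with the extended Euclidean algorithm, tracking rows (r, s, t) with s·340 + t·150 = r:
  row A: (340, 1, 0)   [1·340 + 0·150 = 340]
  row B: (150, 0, 1)   [0·340 + 1·150 = 150]
  340 = 2·150 + 40   → row C = row A − 2·row B = (40, 1, −2)   [check: 1·340 − 2·150 = 40]
  150 = 3·40 + 30   → row D = row B − 3·row C = (30, −3, 7)   [check: −3·340 + 7·150 = 30]
  40 = 1·30 + 10   → row E = row C − 1·row D = (10, 4, −9)   [check: 4·340 − 9·150 = 10]
  30 = 3·10 + 0   → remainder 0, stop. gcd = 10 (last nonzero row E).
So gcd(340, 150) = 10, with Bézout identity 4·340 − 9·150 = 10. Containment (⊇): the Bézout identity exhibits 10 as an element of (340, 150), giving (10) ⊆ (340, 150). Containment (⊆): since 10 | 340 and 10 | 150 (340 = 10·34, 150 = 10·15), every Z-linear combination of 340 and 150 is divisible by 10, so (340, 150) ⊆ (10). Therefore (340, 150) = (10), d = 10.

Final answer: (340, 150) = (10); d = 10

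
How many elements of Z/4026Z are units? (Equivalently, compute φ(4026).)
An element a ∈ Z/4026Z is a unit iff gcd(a, 4026) = 1, so the number of units is φ(4026). φ is multiplicative, with φ(p^e) = p^e − p^(e−1). Factorise 4026 = 2 · 3 · 11 · 61. Then
  φ(4026) = (2 − 1) · (3 − 1) · (11 − 1) · (61 − 1) = 1 · 2 · 10 · 60 = 1200.

Final answer: Z/4026Z has φ(4026) = 1200 units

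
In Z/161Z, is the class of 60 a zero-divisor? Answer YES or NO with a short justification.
gcd(60, 161) = 1, so 60 is a unit in Z/161Z (it has a multiplicative inverse). A unit cannot be a zero-divisor: if 60·b ≡ 0 then multiplying both sides by 60^(−1) gives b ≡ 0. So 60 is not a zero-divisor.

Final answer: NO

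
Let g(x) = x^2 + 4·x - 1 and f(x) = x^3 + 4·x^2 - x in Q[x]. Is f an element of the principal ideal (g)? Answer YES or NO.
In Q[x] the ideal (g) consists of all multiples of g, so f ∈ (g) iff g | f, i.e. iff the remainder of f on division by g is 0. Divide f by g (g is monic, so eliminate the leading term of the running remainder at each step):
  leading term x^3: subtract (x)·g(x) = x^3 + 4·x^2 - x, leaving 0
The remainder is 0, so f(x) = g(x) · h(x) with h(x) = x. Hence g | f, i.e. f ∈ (g).

Final answer: YES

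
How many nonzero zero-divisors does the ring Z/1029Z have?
In Z/1029Z each nonzero element is either a unit (gcd with 1029 is 1) or a zero-divisor (gcd > 1). The number of units is φ(1029): factorise 1029 = 3 · 7^3, so φ(1029) = (3 − 1) · (7^3 − 7^2) = 2 · 294 = 588. The nonzero elements number 1029 − 1 = 1028. Hence the nonzero zero-divisors number 1028 − 588 = 440.

Final answer: Z/1029Z has 440 nonzero zero-divisors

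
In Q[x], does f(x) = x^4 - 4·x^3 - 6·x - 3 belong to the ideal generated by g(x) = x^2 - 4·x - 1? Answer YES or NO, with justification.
NO

In Q[x] the ideal (g) consists of all multiples of g, so f ∈ (g) iff g | f, i.e. iff the remainder of f on division by g is 0. Divide f by g (g is monic, so eliminate the leading term of the running remainder at each step):
  leading term x^4: subtract (x^2)·g(x) = x^4 - 4·x^3 - x^2, leaving x^2 - 6·x - 3
  leading term x^2: subtract (1)·g(x) = x^2 - 4·x - 1, leaving -2·x - 2
The remainder r(x) = -2·x - 2 ≠ 0 (and deg r < deg g), so g ∤ f, i.e. f ∉ (g).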